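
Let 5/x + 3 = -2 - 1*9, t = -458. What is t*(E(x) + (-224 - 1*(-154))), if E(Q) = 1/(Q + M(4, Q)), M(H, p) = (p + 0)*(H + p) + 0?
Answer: 10509268/325 ≈ 32336.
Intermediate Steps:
M(H, p) = p*(H + p) (M(H, p) = p*(H + p) + 0 = p*(H + p))
x = -5/14 (x = 5/(-3 + (-2 - 1*9)) = 5/(-3 + (-2 - 9)) = 5/(-3 - 11) = 5/(-14) = 5*(-1/14) = -5/14 ≈ -0.35714)
E(Q) = 1/(Q + Q*(4 + Q))
t*(E(x) + (-224 - 1*(-154))) = -458*(1/((-5/14)*(5 - 5/14)) + (-224 - 1*(-154))) = -458*(-14/(5*65/14) + (-224 + 154)) = -458*(-14/5*14/65 - 70) = -458*(-196/325 - 70) = -458*(-22946/325) = 10509268/325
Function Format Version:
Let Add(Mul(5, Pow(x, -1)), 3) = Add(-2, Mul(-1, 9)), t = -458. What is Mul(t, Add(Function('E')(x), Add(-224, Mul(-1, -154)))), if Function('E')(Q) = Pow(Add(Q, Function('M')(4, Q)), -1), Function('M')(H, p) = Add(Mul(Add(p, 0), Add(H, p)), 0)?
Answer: Rational(10509268, 325) ≈ 32336.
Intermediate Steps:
Function('M')(H, p) = Mul(p, Add(H, p)) (Function('M')(H, p) = Add(Mul(p, Add(H, p)), 0) = Mul(p, Add(H, p)))
x = Rational(-5, 14) (x = Mul(5, Pow(Add(-3, Add(-2, Mul(-1, 9))), -1)) = Mul(5, Pow(Add(-3, Add(-2, -9)), -1)) = Mul(5, Pow(Add(-3, -11), -1)) = Mul(5, Pow(-14, -1)) = Mul(5, Rational(-1, 14)) = Rational(-5, 14) ≈ -0.35714)
Function('E')(Q) = Pow(Add(Q, Mul(Q, Add(4, Q))), -1)
Mul(t, Add(Function('E')(x), Add(-224, Mul(-1, -154)))) = Mul(-458, Add(Mul(Pow(Rational(-5, 14), -1), Pow(Add(5, Rational(-5, 14)), -1)), Add(-224, Mul(-1, -154)))) = Mul(-458, Add(Mul(Rational(-14, 5), Pow(Rational(65, 14), -1)), Add(-224, 154))) = Mul(-458, Add(Mul(Rational(-14, 5), Rational(14, 65)), -70)) = Mul(-458, Add(Rational(-196, 325), -70)) = Mul(-458, Rational(-22946, 325)) = Rational(10509268, 325)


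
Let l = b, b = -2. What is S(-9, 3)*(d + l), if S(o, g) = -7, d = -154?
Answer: 1092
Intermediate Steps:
l = -2
S(-9, 3)*(d + l) = -7*(-154 - 2) = -7*(-156) = 1092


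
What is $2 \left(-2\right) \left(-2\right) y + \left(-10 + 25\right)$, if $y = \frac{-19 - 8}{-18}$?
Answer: $27$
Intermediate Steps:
$y = \frac{3}{2}$ ($y = \left(-27\right) \left(- \frac{1}{18}\right) = \frac{3}{2} \approx 1.5$)
$2 \left(-2\right) \left(-2\right) y + \left(-10 + 25\right) = 2 \left(-2\right) \left(-2\right) \frac{3}{2} + \left(-10 + 25\right) = \left(-4\right) \left(-2\right) \frac{3}{2} + 15 = 8 \cdot \frac{3}{2} + 15 = 12 + 15 = 27$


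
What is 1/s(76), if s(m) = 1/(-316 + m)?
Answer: -240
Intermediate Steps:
1/s(76) = 1/(1/(-316 + 76)) = 1/(1/(-240)) = 1/(-1/240) = -240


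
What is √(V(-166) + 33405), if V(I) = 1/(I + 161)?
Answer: 4*√52195/5 ≈ 182.77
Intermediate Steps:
V(I) = 1/(161 + I)
√(V(-166) + 33405) = √(1/(161 - 166) + 33405) = √(1/(-5) + 33405) = √(-⅕ + 33405) = √(167024/5) = 4*√52195/5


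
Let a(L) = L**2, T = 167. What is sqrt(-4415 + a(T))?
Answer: 11*sqrt(194) ≈ 153.21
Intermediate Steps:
sqrt(-4415 + a(T)) = sqrt(-4415 + 167**2) = sqrt(-4415 + 27889) = sqrt(23474) = 11*sqrt(194)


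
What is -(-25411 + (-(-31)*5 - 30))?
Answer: 25286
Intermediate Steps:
-(-25411 + (-(-31)*5 - 30)) = -(-25411 + (-31*(-5) - 30)) = -(-25411 + (155 - 30)) = -(-25411 + 125) = -1*(-25286) = 25286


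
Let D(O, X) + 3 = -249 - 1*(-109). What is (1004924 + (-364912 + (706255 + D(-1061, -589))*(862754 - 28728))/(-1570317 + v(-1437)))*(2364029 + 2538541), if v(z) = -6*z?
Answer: 320454652586622840/104113 ≈ 3.0780e+12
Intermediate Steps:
D(O, X) = -143 (D(O, X) = -3 + (-249 - 1*(-109)) = -3 + (-249 + 109) = -3 - 140 = -143)
(1004924 + (-364912 + (706255 + D(-1061, -589))*(862754 - 28728))/(-1570317 + v(-1437)))*(2364029 + 2538541) = (1004924 + (-364912 + (706255 - 143)*(862754 - 28728))/(-1570317 - 6*(-1437)))*(2364029 + 2538541) = (1004924 + (-364912 + 706112*834026)/(-1570317 + 8622))*4902570 = (1004924 + (-364912 + 588915766912)/(-1561695))*4902570 = (1004924 + 588915402000*(-1/1561695))*4902570 = (1004924 - 39261026800/104113)*4902570 = (65364625612/104113)*4902570 = 320454652586622840/104113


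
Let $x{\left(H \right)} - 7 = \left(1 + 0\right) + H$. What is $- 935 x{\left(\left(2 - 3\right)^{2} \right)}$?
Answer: $-8415$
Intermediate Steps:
$x{\left(H \right)} = 8 + H$ ($x{\left(H \right)} = 7 + \left(\left(1 + 0\right) + H\right) = 7 + \left(1 + H\right) = 8 + H$)
$- 935 x{\left(\left(2 - 3\right)^{2} \right)} = - 935 \left(8 + \left(2 - 3\right)^{2}\right) = - 935 \left(8 + \left(-1\right)^{2}\right) = - 935 \left(8 + 1\right) = \left(-935\right) 9 = -8415$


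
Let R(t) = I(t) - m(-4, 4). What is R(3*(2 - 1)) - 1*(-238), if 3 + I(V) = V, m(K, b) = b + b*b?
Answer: 218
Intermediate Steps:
m(K, b) = b + b²
I(V) = -3 + V
R(t) = -23 + t (R(t) = (-3 + t) - 4*(1 + 4) = (-3 + t) - 4*5 = (-3 + t) - 1*20 = (-3 + t) - 20 = -23 + t)
R(3*(2 - 1)) - 1*(-238) = (-23 + 3*(2 - 1)) - 1*(-238) = (-23 + 3*1) + 238 = (-23 + 3) + 238 = -20 + 238 = 218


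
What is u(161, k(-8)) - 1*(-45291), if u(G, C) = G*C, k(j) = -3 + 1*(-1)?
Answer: 44647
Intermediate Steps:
k(j) = -4 (k(j) = -3 - 1 = -4)
u(G, C) = C*G
u(161, k(-8)) - 1*(-45291) = -4*161 - 1*(-45291) = -644 + 45291 = 44647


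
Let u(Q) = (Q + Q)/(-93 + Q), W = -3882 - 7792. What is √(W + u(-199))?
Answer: I*√248813930/146 ≈ 108.04*I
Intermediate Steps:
W = -11674
u(Q) = 2*Q/(-93 + Q) (u(Q) = (2*Q)/(-93 + Q) = 2*Q/(-93 + Q))
√(W + u(-199)) = √(-11674 + 2*(-199)/(-93 - 199)) = √(-11674 + 2*(-199)/(-292)) = √(-11674 + 2*(-199)*(-1/292)) = √(-11674 + 199/146) = √(-1704205/146) = I*√248813930/146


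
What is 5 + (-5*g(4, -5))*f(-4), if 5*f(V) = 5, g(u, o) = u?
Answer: -15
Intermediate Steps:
f(V) = 1 (f(V) = (1/5)*5 = 1)
5 + (-5*g(4, -5))*f(-4) = 5 - 5*4*1 = 5 - 20*1 = 5 - 20 = -15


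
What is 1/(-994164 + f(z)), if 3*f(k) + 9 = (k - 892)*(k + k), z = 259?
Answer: -1/1103465 ≈ -9.0624e-7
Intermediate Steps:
f(k) = -3 + 2*k*(-892 + k)/3 (f(k) = -3 + ((k - 892)*(k + k))/3 = -3 + ((-892 + k)*(2*k))/3 = -3 + (2*k*(-892 + k))/3 = -3 + 2*k*(-892 + k)/3)
1/(-994164 + f(z)) = 1/(-994164 + (-3 - 1784/3*259 + (2/3)*259**2)) = 1/(-994164 + (-3 - 462056/3 + (2/3)*67081)) = 1/(-994164 + (-3 - 462056/3 + 134162/3)) = 1/(-994164 - 109301) = 1/(-1103465) = -1/1103465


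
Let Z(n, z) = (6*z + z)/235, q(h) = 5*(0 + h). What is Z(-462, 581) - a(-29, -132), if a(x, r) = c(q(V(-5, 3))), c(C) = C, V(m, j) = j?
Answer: 542/235 ≈ 2.3064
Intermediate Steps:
q(h) = 5*h
a(x, r) = 15 (a(x, r) = 5*3 = 15)
Z(n, z) = 7*z/235 (Z(n, z) = (7*z)*(1/235) = 7*z/235)
Z(-462, 581) - a(-29, -132) = (7/235)*581 - 1*15 = 4067/235 - 15 = 542/235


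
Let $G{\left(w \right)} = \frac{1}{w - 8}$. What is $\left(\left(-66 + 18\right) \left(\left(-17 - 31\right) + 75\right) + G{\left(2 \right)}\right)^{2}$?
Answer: $\frac{60481729}{36} \approx 1.68 \cdot 10^{6}$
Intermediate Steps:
$G{\left(w \right)} = \frac{1}{-8 + w}$
$\left(\left(-66 + 18\right) \left(\left(-17 - 31\right) + 75\right) + G{\left(2 \right)}\right)^{2} = \left(\left(-66 + 18\right) \left(\left(-17 - 31\right) + 75\right) + \frac{1}{-8 + 2}\right)^{2} = \left(- 48 \left(-48 + 75\right) + \frac{1}{-6}\right)^{2} = \left(\left(-48\right) 27 - \frac{1}{6}\right)^{2} = \left(-1296 - \frac{1}{6}\right)^{2} = \left(- \frac{7777}{6}\right)^{2} = \frac{60481729}{36}$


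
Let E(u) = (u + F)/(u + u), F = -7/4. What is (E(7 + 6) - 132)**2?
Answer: 187224489/10816 ≈ 17310.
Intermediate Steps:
F = -7/4 (F = -7*1/4 = -7/4 ≈ -1.7500)
E(u) = (-7/4 + u)/(2*u) (E(u) = (u - 7/4)/(u + u) = (-7/4 + u)/((2*u)) = (-7/4 + u)*(1/(2*u)) = (-7/4 + u)/(2*u))
(E(7 + 6) - 132)**2 = ((-7 + 4*(7 + 6))/(8*(7 + 6)) - 132)**2 = ((1/8)*(-7 + 4*13)/13 - 132)**2 = ((1/8)*(1/13)*(-7 + 52) - 132)**2 = ((1/8)*(1/13)*45 - 132)**2 = (45/104 - 132)**2 = (-13683/104)**2 = 187224489/10816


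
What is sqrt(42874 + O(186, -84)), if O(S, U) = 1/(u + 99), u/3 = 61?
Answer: sqrt(3409512258)/282 ≈ 207.06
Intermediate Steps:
u = 183 (u = 3*61 = 183)
O(S, U) = 1/282 (O(S, U) = 1/(183 + 99) = 1/282)
sqrt(42874 + O(186, -84)) = sqrt(42874 + 1/282) = sqrt(12090469/282) = sqrt(3409512258)/282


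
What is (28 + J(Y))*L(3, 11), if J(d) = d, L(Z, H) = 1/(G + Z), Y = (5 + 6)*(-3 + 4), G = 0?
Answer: 13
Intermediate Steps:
Y = 11 (Y = 11*1 = 11)
L(Z, H) = 1/Z (L(Z, H) = 1/(0 + Z) = 1/Z)
(28 + J(Y))*L(3, 11) = (28 + 11)/3 = 39*(⅓) = 13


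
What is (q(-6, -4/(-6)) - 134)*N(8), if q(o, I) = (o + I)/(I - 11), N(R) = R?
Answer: -33104/31 ≈ -1067.9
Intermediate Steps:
q(o, I) = (I + o)/(-11 + I)
(q(-6, -4/(-6)) - 134)*N(8) = ((-4/(-6) - 6)/(-11 - 4/(-6)) - 134)*8 = ((-4*(-⅙) - 6)/(-11 - 4*(-⅙)) - 134)*8 = ((⅔ - 6)/(-11 + ⅔) - 134)*8 = (-16/3/(-31/3) - 134)*8 = (-3/31*(-16/3) - 134)*8 = (16/31 - 134)*8 = -4138/31*8 = -33104/31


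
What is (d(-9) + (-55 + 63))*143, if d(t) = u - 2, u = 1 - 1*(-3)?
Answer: 1430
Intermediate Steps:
u = 4 (u = 1 + 3 = 4)
d(t) = 2 (d(t) = 4 - 2 = 2)
(d(-9) + (-55 + 63))*143 = (2 + (-55 + 63))*143 = (2 + 8)*143 = 10*143 = 1430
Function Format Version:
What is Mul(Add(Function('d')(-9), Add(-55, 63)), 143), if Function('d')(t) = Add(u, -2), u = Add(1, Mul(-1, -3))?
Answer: 1430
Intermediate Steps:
u = 4 (u = Add(1, 3) = 4)
Function('d')(t) = 2 (Function('d')(t) = Add(4, -2) = 2)
Mul(Add(Function('d')(-9), Add(-55, 63)), 143) = Mul(Add(2, Add(-55, 63)), 143) = Mul(Add(2, 8), 143) = Mul(10, 143) = 1430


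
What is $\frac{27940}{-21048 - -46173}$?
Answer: $\frac{5588}{5025} \approx 1.112$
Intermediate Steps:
$\frac{27940}{-21048 - -46173} = \frac{27940}{-21048 + 46173} = \frac{27940}{25125} = 27940 \cdot \frac{1}{25125} = \frac{5588}{5025}$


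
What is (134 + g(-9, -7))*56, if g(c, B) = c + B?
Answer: 6608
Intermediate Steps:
g(c, B) = B + c
(134 + g(-9, -7))*56 = (134 + (-7 - 9))*56 = (134 - 16)*56 = 118*56 = 6608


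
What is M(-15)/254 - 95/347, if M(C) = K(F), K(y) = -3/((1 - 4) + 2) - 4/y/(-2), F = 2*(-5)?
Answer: -57896/220345 ≈ -0.26275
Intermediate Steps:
F = -10
K(y) = 3 + 2/y (K(y) = -3/(-3 + 2) - 4/y*(-1/2) = -3/(-1) + 2/y = -3*(-1) + 2/y = 3 + 2/y)
M(C) = 14/5 (M(C) = 3 + 2/(-10) = 3 + 2*(-1/10) = 3 - 1/5 = 14/5)
M(-15)/254 - 95/347 = (14/5)/254 - 95/347 = (14/5)*(1/254) - 95*1/347 = 7/635 - 95/347 = -57896/220345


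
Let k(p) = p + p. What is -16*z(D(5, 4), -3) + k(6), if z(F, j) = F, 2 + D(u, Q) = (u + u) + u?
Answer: -196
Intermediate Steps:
D(u, Q) = -2 + 3*u (D(u, Q) = -2 + ((u + u) + u) = -2 + (2*u + u) = -2 + 3*u)
k(p) = 2*p
-16*z(D(5, 4), -3) + k(6) = -16*(-2 + 3*5) + 2*6 = -16*(-2 + 15) + 12 = -16*13 + 12 = -208 + 12 = -196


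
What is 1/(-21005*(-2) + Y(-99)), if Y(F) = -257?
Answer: 1/41753 ≈ 2.3950e-5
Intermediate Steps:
1/(-21005*(-2) + Y(-99)) = 1/(-21005*(-2) - 257) = 1/(42010 - 257) = 1/41753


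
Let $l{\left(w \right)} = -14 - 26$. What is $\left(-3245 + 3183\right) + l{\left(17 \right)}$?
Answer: $-102$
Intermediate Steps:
$l{\left(w \right)} = -40$ ($l{\left(w \right)} = -14 - 26 = -40$)
$\left(-3245 + 3183\right) + l{\left(17 \right)} = \left(-3245 + 3183\right) - 40 = -62 - 40 = -102$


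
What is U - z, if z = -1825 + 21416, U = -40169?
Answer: -59760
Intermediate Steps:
z = 19591
U - z = -40169 - 1*19591 = -40169 - 19591 = -59760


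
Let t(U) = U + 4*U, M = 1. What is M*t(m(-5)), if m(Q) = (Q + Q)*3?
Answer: -150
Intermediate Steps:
m(Q) = 6*Q (m(Q) = (2*Q)*3 = 6*Q)
t(U) = 5*U
M*t(m(-5)) = 1*(5*(6*(-5))) = 1*(5*(-30)) = 1*(-150) = -150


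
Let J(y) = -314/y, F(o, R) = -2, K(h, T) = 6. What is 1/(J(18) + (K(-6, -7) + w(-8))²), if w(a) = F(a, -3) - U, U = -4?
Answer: 9/419 ≈ 0.021480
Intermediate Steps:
w(a) = 2 (w(a) = -2 - 1*(-4) = -2 + 4 = 2)
1/(J(18) + (K(-6, -7) + w(-8))²) = 1/(-314/18 + (6 + 2)²) = 1/(-314*1/18 + 8²) = 1/(-157/9 + 64) = 1/(419/9) = 9/419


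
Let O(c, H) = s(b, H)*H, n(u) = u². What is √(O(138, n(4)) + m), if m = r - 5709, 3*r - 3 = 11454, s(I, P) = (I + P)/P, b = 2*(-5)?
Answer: 2*I*√471 ≈ 43.405*I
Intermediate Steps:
b = -10
s(I, P) = (I + P)/P
r = 3819 (r = 1 + (⅓)*11454 = 1 + 3818 = 3819)
O(c, H) = -10 + H (O(c, H) = ((-10 + H)/H)*H = -10 + H)
m = -1890 (m = 3819 - 5709 = -1890)
√(O(138, n(4)) + m) = √((-10 + 4²) - 1890) = √((-10 + 16) - 1890) = √(6 - 1890) = √(-1884) = 2*I*√471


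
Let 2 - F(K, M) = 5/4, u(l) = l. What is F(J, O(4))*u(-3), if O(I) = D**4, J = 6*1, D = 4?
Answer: -9/4 ≈ -2.2500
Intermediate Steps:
J = 6
O(I) = 256 (O(I) = 4**4 = 256)
F(K, M) = 3/4 (F(K, M) = 2 - 5/4 = 3/4)
F(J, O(4))*u(-3) = (3/4)*(-3) = -9/4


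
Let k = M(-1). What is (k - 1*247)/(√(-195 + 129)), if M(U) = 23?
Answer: 112*I*√66/33 ≈ 27.573*I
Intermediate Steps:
k = 23
(k - 1*247)/(√(-195 + 129)) = (23 - 1*247)/(√(-195 + 129)) = (23 - 247)/(√(-66)) = -224*(-I*√66/66) = -(-112)*I*√66/33 = 112*I*√66/33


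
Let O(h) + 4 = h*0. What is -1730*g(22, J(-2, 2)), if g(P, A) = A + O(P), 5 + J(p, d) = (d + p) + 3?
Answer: 10380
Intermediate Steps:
O(h) = -4 (O(h) = -4 + h*0 = -4 + 0 = -4)
J(p, d) = -2 + d + p (J(p, d) = -5 + ((d + p) + 3) = -5 + (3 + d + p) = -2 + d + p)
g(P, A) = -4 + A (g(P, A) = A - 4 = -4 + A)
-1730*g(22, J(-2, 2)) = -1730*(-4 + (-2 + 2 - 2)) = -1730*(-4 - 2) = -1730*(-6) = 10380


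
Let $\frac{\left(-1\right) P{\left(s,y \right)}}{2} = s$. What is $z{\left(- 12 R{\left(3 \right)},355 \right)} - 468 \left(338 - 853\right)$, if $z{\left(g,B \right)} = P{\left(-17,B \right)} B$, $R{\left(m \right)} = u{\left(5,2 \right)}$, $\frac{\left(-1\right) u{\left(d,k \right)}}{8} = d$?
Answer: $253090$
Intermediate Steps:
$u{\left(d,k \right)} = - 8 d$
$R{\left(m \right)} = -40$ ($R{\left(m \right)} = \left(-8\right) 5 = -40$)
$P{\left(s,y \right)} = - 2 s$
$z{\left(g,B \right)} = 34 B$ ($z{\left(g,B \right)} = \left(-2\right) \left(-17\right) B = 34 B$)
$z{\left(- 12 R{\left(3 \right)},355 \right)} - 468 \left(338 - 853\right) = 34 \cdot 355 - 468 \left(338 - 853\right) = 12070 - 468 \left(-515\right) = 12070 - -241020 = 12070 + 241020 = 253090$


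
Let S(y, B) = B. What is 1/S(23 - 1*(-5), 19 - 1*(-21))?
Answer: 1/40 ≈ 0.025000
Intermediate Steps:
1/S(23 - 1*(-5), 19 - 1*(-21)) = 1/(19 - 1*(-21)) = 1/(19 + 21) = 1/40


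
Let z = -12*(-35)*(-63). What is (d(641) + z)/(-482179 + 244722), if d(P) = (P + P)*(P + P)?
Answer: -1617064/237457 ≈ -6.8099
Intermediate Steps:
d(P) = 4*P² (d(P) = (2*P)*(2*P) = 4*P²)
z = -26460 (z = 420*(-63) = -26460)
(d(641) + z)/(-482179 + 244722) = (4*641² - 26460)/(-482179 + 244722) = (4*410881 - 26460)/(-237457) = (1643524 - 26460)*(-1/237457) = 1617064*(-1/237457) = -1617064/237457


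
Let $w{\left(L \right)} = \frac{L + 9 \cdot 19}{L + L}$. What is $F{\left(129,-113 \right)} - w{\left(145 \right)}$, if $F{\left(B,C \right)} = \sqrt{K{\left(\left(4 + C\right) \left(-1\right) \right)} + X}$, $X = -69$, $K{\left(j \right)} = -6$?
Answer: $- \frac{158}{145} + 5 i \sqrt{3} \approx -1.0897 + 8.6602 i$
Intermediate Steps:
$F{\left(B,C \right)} = 5 i \sqrt{3}$ ($F{\left(B,C \right)} = \sqrt{-6 - 69} = \sqrt{-75} = 5 i \sqrt{3}$)
$w{\left(L \right)} = \frac{171 + L}{2 L}$ ($w{\left(L \right)} = \frac{L + 171}{2 L} = \left(171 + L\right) \frac{1}{2 L} = \frac{171 + L}{2 L}$)
$F{\left(129,-113 \right)} - w{\left(145 \right)} = 5 i \sqrt{3} - \frac{171 + 145}{2 \cdot 145} = 5 i \sqrt{3} - \frac{1}{2} \cdot \frac{1}{145} \cdot 316 = 5 i \sqrt{3} - \frac{158}{145} = - \frac{158}{145} + 5 i \sqrt{3}$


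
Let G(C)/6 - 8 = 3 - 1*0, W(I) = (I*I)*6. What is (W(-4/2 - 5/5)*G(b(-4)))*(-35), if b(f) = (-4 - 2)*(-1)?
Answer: -124740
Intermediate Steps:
b(f) = 6 (b(f) = -6*(-1) = 6)
W(I) = 6*I² (W(I) = I²*6 = 6*I²)
G(C) = 66 (G(C) = 48 + 6*(3 - 1*0) = 48 + 6*(3 + 0) = 48 + 6*3 = 48 + 18 = 66)
(W(-4/2 - 5/5)*G(b(-4)))*(-35) = ((6*(-4/2 - 5/5)²)*66)*(-35) = ((6*(-4*½ - 5*⅕)²)*66)*(-35) = ((6*(-2 - 1)²)*66)*(-35) = ((6*(-3)²)*66)*(-35) = ((6*9)*66)*(-35) = (54*66)*(-35) = 3564*(-35) = -124740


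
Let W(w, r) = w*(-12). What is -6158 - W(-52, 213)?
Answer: -6782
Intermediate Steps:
W(w, r) = -12*w
-6158 - W(-52, 213) = -6158 - (-12)*(-52) = -6158 - 1*624 = -6158 - 624 = -6782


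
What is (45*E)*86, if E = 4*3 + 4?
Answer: 61920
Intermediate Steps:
E = 16 (E = 12 + 4 = 16)
(45*E)*86 = (45*16)*86 = 720*86 = 61920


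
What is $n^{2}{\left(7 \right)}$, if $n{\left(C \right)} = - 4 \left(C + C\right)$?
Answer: $3136$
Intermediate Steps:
$n{\left(C \right)} = - 8 C$ ($n{\left(C \right)} = - 4 \cdot 2 C = - 8 C$)
$n^{2}{\left(7 \right)} = \left(\left(-8\right) 7\right)^{2} = \left(-56\right)^{2} = 3136$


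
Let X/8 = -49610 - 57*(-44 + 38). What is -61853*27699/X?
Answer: 1713266247/394144 ≈ 4346.8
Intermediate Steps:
X = -394144 (X = 8*(-49610 - 57*(-44 + 38)) = 8*(-49610 - 57*(-6)) = 8*(-49610 - 1*(-342)) = 8*(-49610 + 342) = 8*(-49268) = -394144)
-61853*27699/X = -61853/((-394144/27699)) = -61853/((-394144*1/27699)) = -61853/(-394144/27699) = -61853*(-27699/394144) = 1713266247/394144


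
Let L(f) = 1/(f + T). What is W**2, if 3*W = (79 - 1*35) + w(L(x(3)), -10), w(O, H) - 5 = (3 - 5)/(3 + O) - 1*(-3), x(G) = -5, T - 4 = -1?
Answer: 65536/225 ≈ 291.27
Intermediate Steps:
T = 3 (T = 4 - 1 = 3)
L(f) = 1/(3 + f) (L(f) = 1/(f + 3) = 1/(3 + f))
w(O, H) = 8 - 2/(3 + O) (w(O, H) = 5 + ((3 - 5)/(3 + O) - 1*(-3)) = 5 + (-2/(3 + O) + 3) = 5 + (3 - 2/(3 + O)) = 8 - 2/(3 + O))
W = 256/15 (W = ((79 - 1*35) + 2*(11 + 4/(3 - 5))/(3 + 1/(3 - 5)))/3 = ((79 - 35) + 2*(11 + 4/(-2))/(3 + 1/(-2)))/3 = (44 + 2*(11 + 4*(-1/2))/(3 - 1/2))/3 = (44 + 2*(11 - 2)/(5/2))/3 = (44 + 2*(2/5)*9)/3 = (44 + 36/5)/3 = (1/3)*(256/5) = 256/15 ≈ 17.067)
W**2 = (256/15)**2 = 65536/225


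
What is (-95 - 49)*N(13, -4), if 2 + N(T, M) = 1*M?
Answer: 864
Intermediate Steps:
N(T, M) = -2 + M (N(T, M) = -2 + 1*M = -2 + M)
(-95 - 49)*N(13, -4) = (-95 - 49)*(-2 - 4) = -144*(-6) = 864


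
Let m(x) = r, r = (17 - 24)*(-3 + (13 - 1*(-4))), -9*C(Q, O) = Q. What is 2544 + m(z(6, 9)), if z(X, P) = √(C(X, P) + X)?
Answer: 2446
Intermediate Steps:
C(Q, O) = -Q/9
z(X, P) = 2*√2*√X/3 (z(X, P) = √(-X/9 + X) = √(8*X/9) = 2*√2*√X/3)
r = -98 (r = -7*(-3 + (13 + 4)) = -7*(-3 + 17) = -7*14 = -98)
m(x) = -98
2544 + m(z(6, 9)) = 2544 - 98 = 2446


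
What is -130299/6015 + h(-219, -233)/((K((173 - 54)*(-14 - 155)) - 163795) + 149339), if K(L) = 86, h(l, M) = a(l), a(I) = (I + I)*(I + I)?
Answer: -33625981/960395 ≈ -35.013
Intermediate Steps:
a(I) = 4*I² (a(I) = (2*I)*(2*I) = 4*I²)
h(l, M) = 4*l²
-130299/6015 + h(-219, -233)/((K((173 - 54)*(-14 - 155)) - 163795) + 149339) = -130299/6015 + (4*(-219)²)/((86 - 163795) + 149339) = -130299*1/6015 + (4*47961)/(-163709 + 149339) = -43433/2005 + 191844/(-14370) = -43433/2005 + 191844*(-1/14370) = -43433/2005 - 31974/2395 = -33625981/960395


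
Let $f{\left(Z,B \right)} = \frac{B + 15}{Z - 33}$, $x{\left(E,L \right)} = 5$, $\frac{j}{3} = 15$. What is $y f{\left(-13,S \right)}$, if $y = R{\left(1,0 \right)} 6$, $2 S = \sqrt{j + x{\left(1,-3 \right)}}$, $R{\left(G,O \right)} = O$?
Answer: $0$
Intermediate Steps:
$j = 45$ ($j = 3 \cdot 15 = 45$)
$S = \frac{5 \sqrt{2}}{2}$ ($S = \frac{\sqrt{45 + 5}}{2} = \frac{\sqrt{50}}{2} = \frac{5 \sqrt{2}}{2} \approx 3.5355$)
$f{\left(Z,B \right)} = \frac{15 + B}{-33 + Z}$
$y = 0$ ($y = 0 \cdot 6 = 0$)
$y f{\left(-13,S \right)} = 0 \frac{15 + \frac{5 \sqrt{2}}{2}}{-33 - 13} = 0 \frac{15 + \frac{5 \sqrt{2}}{2}}{-46} = 0 \left(- \frac{15 + \frac{5 \sqrt{2}}{2}}{46}\right) = 0 \left(- \frac{15}{46} - \frac{5 \sqrt{2}}{92}\right) = 0$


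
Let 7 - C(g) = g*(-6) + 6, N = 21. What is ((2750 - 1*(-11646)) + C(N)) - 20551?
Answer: -6028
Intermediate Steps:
C(g) = 1 + 6*g (C(g) = 7 - (g*(-6) + 6) = 7 - (-6*g + 6) = 7 - (6 - 6*g) = 7 + (-6 + 6*g) = 1 + 6*g)
((2750 - 1*(-11646)) + C(N)) - 20551 = ((2750 - 1*(-11646)) + (1 + 6*21)) - 20551 = ((2750 + 11646) + (1 + 126)) - 20551 = (14396 + 127) - 20551 = 14523 - 20551 = -6028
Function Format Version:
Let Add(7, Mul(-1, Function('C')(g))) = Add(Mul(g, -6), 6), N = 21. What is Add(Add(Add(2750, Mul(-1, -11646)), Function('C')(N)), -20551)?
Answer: -6028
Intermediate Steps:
Function('C')(g) = Add(1, Mul(6, g)) (Function('C')(g) = Add(7, Mul(-1, Add(Mul(g, -6), 6))) = Add(7, Mul(-1, Add(Mul(-6, g), 6))) = Add(7, Mul(-1, Add(6, Mul(-6, g)))) = Add(7, Add(-6, Mul(6, g))) = Add(1, Mul(6, g)))
Add(Add(Add(2750, Mul(-1, -11646)), Function('C')(N)), -20551) = Add(Add(Add(2750, Mul(-1, -11646)), Add(1, Mul(6, 21))), -20551) = Add(Add(Add(2750, 11646), Add(1, 126)), -20551) = Add(Add(14396, 127), -20551) = Add(14523, -20551) = -6028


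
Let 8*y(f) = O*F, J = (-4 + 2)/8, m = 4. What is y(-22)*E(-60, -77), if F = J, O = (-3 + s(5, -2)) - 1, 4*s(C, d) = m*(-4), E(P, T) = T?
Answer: -77/4 ≈ -19.250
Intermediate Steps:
J = -¼ (J = -2*⅛ = -¼ ≈ -0.25000)
s(C, d) = -4 (s(C, d) = (4*(-4))/4 = (¼)*(-16) = -4)
O = -8 (O = (-3 - 4) - 1 = -7 - 1 = -8)
F = -¼ ≈ -0.25000
y(f) = ¼ (y(f) = (-8*(-¼))/8 = (⅛)*2 = ¼)
y(-22)*E(-60, -77) = (¼)*(-77) = -77/4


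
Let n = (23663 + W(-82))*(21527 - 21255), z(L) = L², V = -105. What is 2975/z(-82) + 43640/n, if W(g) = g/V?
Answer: 127589220325/284020744676 ≈ 0.44922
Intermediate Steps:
W(g) = -g/105 (W(g) = g/(-105) = g*(-1/105) = -g/105)
n = 675837584/105 (n = (23663 - 1/105*(-82))*(21527 - 21255) = (23663 + 82/105)*272 = (2484697/105)*272 = 675837584/105 ≈ 6.4365e+6)
2975/z(-82) + 43640/n = 2975/((-82)²) + 43640/(675837584/105) = 2975/6724 + 43640*(105/675837584) = 2975*(1/6724) + 572775/84479698 = 2975/6724 + 572775/84479698 = 127589220325/284020744676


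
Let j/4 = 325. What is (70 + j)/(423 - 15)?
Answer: 685/204 ≈ 3.3578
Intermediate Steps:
j = 1300 (j = 4*325 = 1300)
(70 + j)/(423 - 15) = (70 + 1300)/(423 - 15) = 1370/408 = 1370*(1/408) = 685/204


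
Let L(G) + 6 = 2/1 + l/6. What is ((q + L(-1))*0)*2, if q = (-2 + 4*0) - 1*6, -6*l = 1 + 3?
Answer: 0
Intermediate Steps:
l = -⅔ (l = -(1 + 3)/6 = -⅙*4 = -⅔ ≈ -0.66667)
L(G) = -37/9 (L(G) = -6 + (2/1 - ⅔/6) = -6 + (2*1 - ⅔*⅙) = -6 + (2 - ⅑) = -6 + 17/9 = -37/9)
q = -8 (q = (-2 + 0) - 6 = -2 - 6 = -8)
((q + L(-1))*0)*2 = ((-8 - 37/9)*0)*2 = -109/9*0*2 = 0*2 = 0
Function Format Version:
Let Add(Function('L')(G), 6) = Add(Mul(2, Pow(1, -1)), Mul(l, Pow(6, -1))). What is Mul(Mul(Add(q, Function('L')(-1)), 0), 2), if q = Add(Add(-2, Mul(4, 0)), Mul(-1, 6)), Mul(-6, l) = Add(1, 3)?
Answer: 0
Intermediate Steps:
l = Rational(-2, 3) (l = Mul(Rational(-1, 6), Add(1, 3)) = Mul(Rational(-1, 6), 4) = Rational(-2, 3) ≈ -0.66667)
Function('L')(G) = Rational(-37, 9) (Function('L')(G) = Add(-6, Add(Mul(2, Pow(1, -1)), Mul(Rational(-2, 3), Pow(6, -1)))) = Add(-6, Add(Mul(2, 1), Mul(Rational(-2, 3), Rational(1, 6)))) = Add(-6, Add(2, Rational(-1, 9))) = Add(-6, Rational(17, 9)) = Rational(-37, 9))
q = -8 (q = Add(Add(-2, 0), -6) = Add(-2, -6) = -8)
Mul(Mul(Add(q, Function('L')(-1)), 0), 2) = Mul(Mul(Add(-8, Rational(-37, 9)), 0), 2) = Mul(Mul(Rational(-109, 9), 0), 2) = Mul(0, 2) = 0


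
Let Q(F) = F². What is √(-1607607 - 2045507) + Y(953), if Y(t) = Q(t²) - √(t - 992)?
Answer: 824843587681 + I*√3653114 - I*√39 ≈ 8.2484e+11 + 1905.1*I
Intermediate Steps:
Y(t) = t⁴ - √(-992 + t) (Y(t) = (t²)² - √(t - 992) = t⁴ - √(-992 + t))
√(-1607607 - 2045507) + Y(953) = √(-1607607 - 2045507) + (953⁴ - √(-992 + 953)) = √(-3653114) + (824843587681 - √(-39)) = I*√3653114 + (824843587681 - I*√39) = 824843587681 + I*√3653114 - I*√39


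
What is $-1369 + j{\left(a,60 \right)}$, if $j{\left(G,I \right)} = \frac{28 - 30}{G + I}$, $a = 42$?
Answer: $- \frac{69820}{51} \approx -1369.0$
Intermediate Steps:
$j{\left(G,I \right)} = - \frac{2}{G + I}$
$-1369 + j{\left(a,60 \right)} = -1369 - \frac{2}{42 + 60} = -1369 - \frac{2}{102} = -1369 - \frac{1}{51} = - \frac{69820}{51}$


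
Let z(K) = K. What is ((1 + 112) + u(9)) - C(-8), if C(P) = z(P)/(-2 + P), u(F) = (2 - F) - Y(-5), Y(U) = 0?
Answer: 526/5 ≈ 105.20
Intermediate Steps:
u(F) = 2 - F (u(F) = (2 - F) - 1*0 = (2 - F) + 0 = 2 - F)
C(P) = P/(-2 + P)
((1 + 112) + u(9)) - C(-8) = ((1 + 112) + (2 - 1*9)) - (-8)/(-2 - 8) = (113 + (2 - 9)) - (-8)/(-10) = (113 - 7) - (-8)*(-1)/10 = 106 - 1*4/5 = 106 - 4/5 = 526/5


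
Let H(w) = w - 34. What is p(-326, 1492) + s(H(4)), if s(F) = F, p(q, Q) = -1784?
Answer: -1814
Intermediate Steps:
H(w) = -34 + w
p(-326, 1492) + s(H(4)) = -1784 + (-34 + 4) = -1784 - 30 = -1814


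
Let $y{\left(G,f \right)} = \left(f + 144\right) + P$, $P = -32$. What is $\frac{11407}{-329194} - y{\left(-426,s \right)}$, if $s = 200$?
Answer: $- \frac{102719935}{329194} \approx -312.03$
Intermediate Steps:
$y{\left(G,f \right)} = 112 + f$ ($y{\left(G,f \right)} = \left(f + 144\right) - 32 = \left(144 + f\right) - 32 = 112 + f$)
$\frac{11407}{-329194} - y{\left(-426,s \right)} = \frac{11407}{-329194} - \left(112 + 200\right) = 11407 \left(- \frac{1}{329194}\right) - 312 = - \frac{11407}{329194} - 312 = - \frac{102719935}{329194}$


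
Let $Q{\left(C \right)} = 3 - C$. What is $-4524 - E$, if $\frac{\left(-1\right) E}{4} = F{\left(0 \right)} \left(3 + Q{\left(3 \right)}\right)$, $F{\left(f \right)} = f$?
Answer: $-4524$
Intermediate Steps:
$E = 0$ ($E = - 4 \cdot 0 \left(3 + \left(3 - 3\right)\right) = - 4 \cdot 0 \left(3 + 0\right) = - 4 \cdot 0 \cdot 3 = \left(-4\right) 0 = 0$)
$-4524 - E = -4524 - 0 = -4524 + 0 = -4524$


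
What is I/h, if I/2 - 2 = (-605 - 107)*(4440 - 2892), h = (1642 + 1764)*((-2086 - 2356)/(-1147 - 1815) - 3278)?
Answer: 1632319694/8263802391 ≈ 0.19753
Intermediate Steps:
h = -16527604782/1481 (h = 3406*(-4442/(-2962) - 3278) = 3406*(-4442*(-1/2962) - 3278) = 3406*(2221/1481 - 3278) = 3406*(-4852497/1481) = -16527604782/1481 ≈ -1.1160e+7)
I = -2204348 (I = 4 + 2*((-605 - 107)*(4440 - 2892)) = 4 + 2*(-712*1548) = 4 + 2*(-1102176) = 4 - 2204352 = -2204348)
I/h = -2204348/(-16527604782/1481) = -2204348*(-1481/16527604782) = 1632319694/8263802391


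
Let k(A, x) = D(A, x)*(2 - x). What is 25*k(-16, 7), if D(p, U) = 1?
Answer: -125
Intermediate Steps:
k(A, x) = 2 - x (k(A, x) = 1*(2 - x) = 2 - x)
25*k(-16, 7) = 25*(2 - 1*7) = 25*(2 - 7) = 25*(-5) = -125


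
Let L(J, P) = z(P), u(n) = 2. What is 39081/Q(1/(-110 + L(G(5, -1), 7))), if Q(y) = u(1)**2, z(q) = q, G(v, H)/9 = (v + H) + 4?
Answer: 39081/4 ≈ 9770.3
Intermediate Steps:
G(v, H) = 36 + 9*H + 9*v (G(v, H) = 9*((v + H) + 4) = 9*((H + v) + 4) = 9*(4 + H + v) = 36 + 9*H + 9*v)
L(J, P) = P
Q(y) = 4 (Q(y) = 2**2 = 4)
39081/Q(1/(-110 + L(G(5, -1), 7))) = 39081/4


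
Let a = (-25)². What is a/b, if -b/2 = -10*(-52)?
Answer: -125/208 ≈ -0.60096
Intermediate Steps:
b = -1040 (b = -(-20)*(-52) = -2*520 = -1040)
a = 625
a/b = 625/(-1040) = 625*(-1/1040) = -125/208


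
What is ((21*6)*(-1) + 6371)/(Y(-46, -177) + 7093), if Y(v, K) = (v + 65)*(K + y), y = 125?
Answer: 1249/1221 ≈ 1.0229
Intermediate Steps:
Y(v, K) = (65 + v)*(125 + K) (Y(v, K) = (v + 65)*(K + 125) = (65 + v)*(125 + K))
((21*6)*(-1) + 6371)/(Y(-46, -177) + 7093) = ((21*6)*(-1) + 6371)/((8125 + 65*(-177) + 125*(-46) - 177*(-46)) + 7093) = (126*(-1) + 6371)/((8125 - 11505 - 5750 + 8142) + 7093) = (-126 + 6371)/(-988 + 7093) = 6245/6105 = 6245*(1/6105) = 1249/1221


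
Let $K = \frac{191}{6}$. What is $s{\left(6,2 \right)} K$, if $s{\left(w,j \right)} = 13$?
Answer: $\frac{2483}{6} \approx 413.83$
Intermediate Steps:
$K = \frac{191}{6}$ ($K = 191 \cdot \frac{1}{6} = \frac{191}{6} \approx 31.833$)
$s{\left(6,2 \right)} K = 13 \cdot \frac{191}{6} = \frac{2483}{6}$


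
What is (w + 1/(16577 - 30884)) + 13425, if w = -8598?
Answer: 69059888/14307 ≈ 4827.0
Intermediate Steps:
(w + 1/(16577 - 30884)) + 13425 = (-8598 + 1/(16577 - 30884)) + 13425 = (-8598 + 1/(-14307)) + 13425 = (-8598 - 1/14307) + 13425 = -123011587/14307 + 13425 = 69059888/14307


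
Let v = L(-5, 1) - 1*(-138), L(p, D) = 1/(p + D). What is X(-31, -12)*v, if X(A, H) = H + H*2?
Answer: -4959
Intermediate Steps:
L(p, D) = 1/(D + p)
X(A, H) = 3*H (X(A, H) = H + 2*H = 3*H)
v = 551/4 (v = 1/(1 - 5) - 1*(-138) = 1/(-4) + 138 = -¼ + 138 = 551/4 ≈ 137.75)
X(-31, -12)*v = (3*(-12))*(551/4) = -36*551/4 = -4959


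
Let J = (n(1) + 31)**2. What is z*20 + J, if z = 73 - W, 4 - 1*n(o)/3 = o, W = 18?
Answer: 2700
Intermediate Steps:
n(o) = 12 - 3*o
J = 1600 (J = ((12 - 3*1) + 31)**2 = ((12 - 3) + 31)**2 = (9 + 31)**2 = 40**2 = 1600)
z = 55 (z = 73 - 1*18 = 73 - 18 = 55)
z*20 + J = 55*20 + 1600 = 1100 + 1600 = 2700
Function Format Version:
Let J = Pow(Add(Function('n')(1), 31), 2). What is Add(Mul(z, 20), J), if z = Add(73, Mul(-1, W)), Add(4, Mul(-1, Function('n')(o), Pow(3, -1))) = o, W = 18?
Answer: 2700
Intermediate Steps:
Function('n')(o) = Add(12, Mul(-3, o))
J = 1600 (J = Pow(Add(Add(12, Mul(-3, 1)), 31), 2) = Pow(Add(Add(12, -3), 31), 2) = Pow(Add(9, 31), 2) = Pow(40, 2) = 1600)
z = 55 (z = Add(73, Mul(-1, 18)) = Add(73, -18) = 55)
Add(Mul(z, 20), J) = Add(Mul(55, 20), 1600) = Add(1100, 1600) = 2700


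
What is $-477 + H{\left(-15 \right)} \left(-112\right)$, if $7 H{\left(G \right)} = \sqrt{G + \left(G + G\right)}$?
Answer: $-477 - 48 i \sqrt{5} \approx -477.0 - 107.33 i$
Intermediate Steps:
$H{\left(G \right)} = \frac{\sqrt{3} \sqrt{G}}{7}$ ($H{\left(G \right)} = \frac{\sqrt{G + \left(G + G\right)}}{7} = \frac{\sqrt{G + 2 G}}{7} = \frac{\sqrt{3 G}}{7} = \frac{\sqrt{3} \sqrt{G}}{7}$)
$-477 + H{\left(-15 \right)} \left(-112\right) = -477 + \frac{\sqrt{3} \sqrt{-15}}{7} \left(-112\right) = -477 + \frac{\sqrt{3} i \sqrt{15}}{7} \left(-112\right) = -477 + \frac{3 i \sqrt{5}}{7} \left(-112\right) = -477 - 48 i \sqrt{5}$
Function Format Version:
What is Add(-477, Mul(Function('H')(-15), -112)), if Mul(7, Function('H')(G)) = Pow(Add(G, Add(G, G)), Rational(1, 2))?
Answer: Add(-477, Mul(-48, I, Pow(5, Rational(1, 2)))) ≈ Add(-477.00, Mul(-107.33, I))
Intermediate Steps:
Function('H')(G) = Mul(Rational(1, 7), Pow(3, Rational(1, 2)), Pow(G, Rational(1, 2))) (Function('H')(G) = Mul(Rational(1, 7), Pow(Add(G, Add(G, G)), Rational(1, 2))) = Mul(Rational(1, 7), Pow(Add(G, Mul(2, G)), Rational(1, 2))) = Mul(Rational(1, 7), Pow(Mul(3, G), Rational(1, 2))) = Mul(Rational(1, 7), Mul(Pow(3, Rational(1, 2)), Pow(G, Rational(1, 2)))) = Mul(Rational(1, 7), Pow(3, Rational(1, 2)), Pow(G, Rational(1, 2))))
Add(-477, Mul(Function('H')(-15), -112)) = Add(-477, Mul(Mul(Rational(1, 7), Pow(3, Rational(1, 2)), Pow(-15, Rational(1, 2))), -112)) = Add(-477, Mul(Mul(Rational(1, 7), Pow(3, Rational(1, 2)), Mul(I, Pow(15, Rational(1, 2)))), -112)) = Add(-477, Mul(Mul(Rational(3, 7), I, Pow(5, Rational(1, 2))), -112)) = Add(-477, Mul(-48, I, Pow(5, Rational(1, 2))))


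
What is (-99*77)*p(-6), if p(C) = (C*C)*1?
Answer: -274428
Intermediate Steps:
p(C) = C² (p(C) = C²*1 = C²)
(-99*77)*p(-6) = -99*77*(-6)² = -7623*36 = -274428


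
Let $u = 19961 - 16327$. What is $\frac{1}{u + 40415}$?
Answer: $\frac{1}{44049} \approx 2.2702 \cdot 10^{-5}$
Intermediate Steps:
$u = 3634$ ($u = 19961 - 16327 = 3634$)
$\frac{1}{u + 40415} = \frac{1}{3634 + 40415} = \frac{1}{44049}$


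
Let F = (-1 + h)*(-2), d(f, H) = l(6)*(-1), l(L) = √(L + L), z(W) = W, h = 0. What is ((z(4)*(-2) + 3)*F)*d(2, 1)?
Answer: 20*√3 ≈ 34.641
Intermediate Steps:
l(L) = √2*√L (l(L) = √(2*L) = √2*√L)
d(f, H) = -2*√3 (d(f, H) = (√2*√6)*(-1) = (2*√3)*(-1) = -2*√3)
F = 2 (F = (-1 + 0)*(-2) = -1*(-2) = 2)
((z(4)*(-2) + 3)*F)*d(2, 1) = ((4*(-2) + 3)*2)*(-2*√3) = ((-8 + 3)*2)*(-2*√3) = (-5*2)*(-2*√3) = -(-20)*√3 = 20*√3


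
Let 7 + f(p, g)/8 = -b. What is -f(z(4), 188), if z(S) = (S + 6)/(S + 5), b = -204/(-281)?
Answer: 17368/281 ≈ 61.808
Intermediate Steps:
b = 204/281 (b = -204*(-1/281) = 204/281 ≈ 0.72598)
z(S) = (6 + S)/(5 + S)
f(p, g) = -17368/281 (f(p, g) = -56 + 8*(-1*204/281) = -56 + 8*(-204/281) = -56 - 1632/281 = -17368/281)
-f(z(4), 188) = -1*(-17368/281) = 17368/281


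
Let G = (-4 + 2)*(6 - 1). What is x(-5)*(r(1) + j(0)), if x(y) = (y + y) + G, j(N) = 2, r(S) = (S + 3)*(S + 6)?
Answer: -600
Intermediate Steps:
G = -10 (G = -2*5 = -10)
r(S) = (3 + S)*(6 + S)
x(y) = -10 + 2*y (x(y) = (y + y) - 10 = 2*y - 10 = -10 + 2*y)
x(-5)*(r(1) + j(0)) = (-10 + 2*(-5))*((18 + 1² + 9*1) + 2) = (-10 - 10)*((18 + 1 + 9) + 2) = -20*(28 + 2) = -20*30 = -600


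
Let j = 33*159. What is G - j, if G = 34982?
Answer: 29735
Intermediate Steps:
j = 5247
G - j = 34982 - 1*5247 = 34982 - 5247 = 29735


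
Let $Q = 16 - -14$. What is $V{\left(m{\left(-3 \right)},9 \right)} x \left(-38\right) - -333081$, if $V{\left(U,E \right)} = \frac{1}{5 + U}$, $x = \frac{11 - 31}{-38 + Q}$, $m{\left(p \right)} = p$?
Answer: $\frac{666067}{2} \approx 3.3303 \cdot 10^{5}$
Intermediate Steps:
$Q = 30$ ($Q = 16 + 14 = 30$)
$x = \frac{5}{2}$ ($x = \frac{11 - 31}{-38 + 30} = - \frac{20}{-8} = \left(-20\right) \left(- \frac{1}{8}\right) = \frac{5}{2} \approx 2.5$)
$V{\left(m{\left(-3 \right)},9 \right)} x \left(-38\right) - -333081 = \frac{1}{5 - 3} \cdot \frac{5}{2} \left(-38\right) - -333081 = \frac{1}{2} \cdot \frac{5}{2} \left(-38\right) + 333081 = \frac{5}{4} \left(-38\right) + 333081 = - \frac{95}{2} + 333081 = \frac{666067}{2}$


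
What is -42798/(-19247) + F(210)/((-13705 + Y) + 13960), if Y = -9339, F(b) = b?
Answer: 64122527/29139958 ≈ 2.2005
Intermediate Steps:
-42798/(-19247) + F(210)/((-13705 + Y) + 13960) = -42798/(-19247) + 210/((-13705 - 9339) + 13960) = -42798*(-1/19247) + 210/(-23044 + 13960) = 42798/19247 + 210/(-9084) = 42798/19247 + 210*(-1/9084) = 42798/19247 - 35/1514 = 64122527/29139958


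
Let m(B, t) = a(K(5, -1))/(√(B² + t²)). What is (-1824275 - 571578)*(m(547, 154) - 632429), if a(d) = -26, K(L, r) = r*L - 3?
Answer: 1515206916937 + 62292178*√12917/64585 ≈ 1.5152e+12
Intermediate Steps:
K(L, r) = -3 + L*r (K(L, r) = L*r - 3 = -3 + L*r)
m(B, t) = -26/√(B² + t²)
(-1824275 - 571578)*(m(547, 154) - 632429) = (-1824275 - 571578)*(-26/√(547² + 154²) - 632429) = -2395853*(-26/√(299209 + 23716) - 632429) = -2395853*(-26*√12917/64585 - 632429) = -2395853*(-632429 - 26*√12917/64585) = 1515206916937 + 62292178*√12917/64585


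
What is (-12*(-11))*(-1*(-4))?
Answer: 528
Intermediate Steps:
(-12*(-11))*(-1*(-4)) = -6*(-22)*4 = 132*4 = 528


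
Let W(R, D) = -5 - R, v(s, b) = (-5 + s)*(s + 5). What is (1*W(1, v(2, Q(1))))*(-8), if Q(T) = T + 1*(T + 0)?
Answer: 48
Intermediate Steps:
Q(T) = 2*T (Q(T) = T + 1*T = T + T = 2*T)
v(s, b) = (-5 + s)*(5 + s)
(1*W(1, v(2, Q(1))))*(-8) = (1*(-5 - 1*1))*(-8) = (1*(-5 - 1))*(-8) = (1*(-6))*(-8) = -6*(-8) = 48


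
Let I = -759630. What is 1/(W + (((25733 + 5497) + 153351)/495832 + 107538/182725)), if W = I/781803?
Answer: -23610685714222200/256168732152559 ≈ -92.168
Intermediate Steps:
W = -253210/260601 (W = -759630/781803 = -759630*1/781803 = -253210/260601 ≈ -0.97164)
1/(W + (((25733 + 5497) + 153351)/495832 + 107538/182725)) = 1/(-253210/260601 + (((25733 + 5497) + 153351)/495832 + 107538/182725)) = 1/(-253210/260601 + ((31230 + 153351)*(1/495832) + 107538*(1/182725))) = 1/(-253210/260601 + (184581*(1/495832) + 107538/182725)) = 1/(-253210/260601 + (184581/495832 + 107538/182725)) = 1/(-253210/260601 + 87048344841/90600902200) = 1/(-256168732152559/23610685714222200) = -23610685714222200/256168732152559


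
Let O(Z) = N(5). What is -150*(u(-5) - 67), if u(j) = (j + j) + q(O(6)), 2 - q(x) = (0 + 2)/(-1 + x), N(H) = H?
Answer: 11325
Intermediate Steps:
O(Z) = 5
q(x) = 2 - 2/(-1 + x) (q(x) = 2 - (0 + 2)/(-1 + x) = 2 - 2/(-1 + x))
u(j) = 3/2 + 2*j (u(j) = (j + j) + 2*(-2 + 5)/(-1 + 5) = 2*j + 2*3/4 = 2*j + 2*(¼)*3 = 2*j + 3/2 = 3/2 + 2*j)
-150*(u(-5) - 67) = -150*((3/2 + 2*(-5)) - 67) = -150*((3/2 - 10) - 67) = -150*(-17/2 - 67) = -150*(-151/2) = 11325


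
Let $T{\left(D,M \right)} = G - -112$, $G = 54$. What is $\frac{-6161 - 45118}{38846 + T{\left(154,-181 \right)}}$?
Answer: $- \frac{17093}{13004} \approx -1.3144$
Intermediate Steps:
$T{\left(D,M \right)} = 166$ ($T{\left(D,M \right)} = 54 - -112 = 54 + 112 = 166$)
$\frac{-6161 - 45118}{38846 + T{\left(154,-181 \right)}} = \frac{-6161 - 45118}{38846 + 166} = - \frac{51279}{39012} = \left(-51279\right) \frac{1}{39012} = - \frac{17093}{13004}$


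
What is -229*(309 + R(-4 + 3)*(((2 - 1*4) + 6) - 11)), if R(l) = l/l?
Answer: -69158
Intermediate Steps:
R(l) = 1
-229*(309 + R(-4 + 3)*(((2 - 1*4) + 6) - 11)) = -229*(309 + 1*(((2 - 1*4) + 6) - 11)) = -229*(309 + 1*(((2 - 4) + 6) - 11)) = -229*(309 + 1*((-2 + 6) - 11)) = -229*(309 + 1*(4 - 11)) = -229*(309 + 1*(-7)) = -229*(309 - 7) = -229*302 = -69158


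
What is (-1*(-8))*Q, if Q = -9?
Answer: -72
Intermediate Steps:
(-1*(-8))*Q = -1*(-8)*(-9) = 8*(-9) = -72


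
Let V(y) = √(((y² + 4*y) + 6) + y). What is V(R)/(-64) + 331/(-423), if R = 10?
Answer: -331/423 - √39/32 ≈ -0.97766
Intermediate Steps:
V(y) = √(6 + y² + 5*y) (V(y) = √((6 + y² + 4*y) + y) = √(6 + y² + 5*y))
V(R)/(-64) + 331/(-423) = √(6 + 10² + 5*10)/(-64) + 331/(-423) = √(6 + 100 + 50)*(-1/64) + 331*(-1/423) = √156*(-1/64) - 331/423 = (2*√39)*(-1/64) - 331/423 = -√39/32 - 331/423 = -331/423 - √39/32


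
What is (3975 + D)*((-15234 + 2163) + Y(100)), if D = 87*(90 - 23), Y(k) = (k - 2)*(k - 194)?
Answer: -218462532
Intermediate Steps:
Y(k) = (-194 + k)*(-2 + k) (Y(k) = (-2 + k)*(-194 + k) = (-194 + k)*(-2 + k))
D = 5829 (D = 87*67 = 5829)
(3975 + D)*((-15234 + 2163) + Y(100)) = (3975 + 5829)*((-15234 + 2163) + (388 + 100² - 196*100)) = 9804*(-13071 + (388 + 10000 - 19600)) = 9804*(-13071 - 9212) = 9804*(-22283) = -218462532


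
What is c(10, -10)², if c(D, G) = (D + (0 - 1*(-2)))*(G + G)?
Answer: 57600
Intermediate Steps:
c(D, G) = 2*G*(2 + D) (c(D, G) = (D + (0 + 2))*(2*G) = (D + 2)*(2*G) = (2 + D)*(2*G) = 2*G*(2 + D))
c(10, -10)² = (2*(-10)*(2 + 10))² = (2*(-10)*12)² = (-240)² = 57600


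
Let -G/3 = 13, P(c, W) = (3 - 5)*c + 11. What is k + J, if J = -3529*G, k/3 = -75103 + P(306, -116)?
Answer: -89481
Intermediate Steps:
P(c, W) = 11 - 2*c (P(c, W) = -2*c + 11 = 11 - 2*c)
k = -227112 (k = 3*(-75103 + (11 - 2*306)) = 3*(-75103 + (11 - 612)) = 3*(-75103 - 601) = 3*(-75704) = -227112)
G = -39 (G = -3*13 = -39)
J = 137631 (J = -3529*(-39) = 137631)
k + J = -227112 + 137631 = -89481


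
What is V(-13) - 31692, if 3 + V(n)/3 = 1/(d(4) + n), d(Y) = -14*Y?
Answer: -729124/23 ≈ -31701.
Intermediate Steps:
V(n) = -9 + 3/(-56 + n) (V(n) = -9 + 3/(-14*4 + n) = -9 + 3/(-56 + n))
V(-13) - 31692 = 3*(169 - 3*(-13))/(-56 - 13) - 31692 = 3*(169 + 39)/(-69) - 31692 = 3*(-1/69)*208 - 31692 = -208/23 - 31692 = -729124/23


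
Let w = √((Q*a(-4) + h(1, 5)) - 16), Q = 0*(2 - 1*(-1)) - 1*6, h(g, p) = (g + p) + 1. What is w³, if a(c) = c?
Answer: 15*√15 ≈ 58.095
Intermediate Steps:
h(g, p) = 1 + g + p
Q = -6 (Q = 0*(2 + 1) - 6 = 0*3 - 6 = 0 - 6 = -6)
w = √15 (w = √((-6*(-4) + (1 + 1 + 5)) - 16) = √((24 + 7) - 16) = √(31 - 16) = √15 ≈ 3.8730)
w³ = (√15)³ = 15*√15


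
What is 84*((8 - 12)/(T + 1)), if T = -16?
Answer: 112/5 ≈ 22.400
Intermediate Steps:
84*((8 - 12)/(T + 1)) = 84*((8 - 12)/(-16 + 1)) = 84*(-4/(-15)) = 84*(-4*(-1/15)) = 84*(4/15) = 112/5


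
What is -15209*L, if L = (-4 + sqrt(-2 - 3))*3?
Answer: 182508 - 45627*I*sqrt(5) ≈ 1.8251e+5 - 1.0203e+5*I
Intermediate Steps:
L = -12 + 3*I*sqrt(5) (L = (-4 + sqrt(-5))*3 = (-4 + I*sqrt(5))*3 = -12 + 3*I*sqrt(5) ≈ -12.0 + 6.7082*I)
-15209*L = -15209*(-12 + 3*I*sqrt(5)) = 182508 - 45627*I*sqrt(5)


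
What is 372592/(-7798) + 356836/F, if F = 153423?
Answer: -27190787644/598196277 ≈ -45.455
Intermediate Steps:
372592/(-7798) + 356836/F = 372592/(-7798) + 356836/153423 = 372592*(-1/7798) + 356836*(1/153423) = -186296/3899 + 356836/153423 = -27190787644/598196277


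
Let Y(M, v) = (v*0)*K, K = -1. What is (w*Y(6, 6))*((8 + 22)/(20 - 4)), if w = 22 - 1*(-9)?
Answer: 0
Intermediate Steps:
Y(M, v) = 0 (Y(M, v) = (v*0)*(-1) = 0*(-1) = 0)
w = 31 (w = 22 + 9 = 31)
(w*Y(6, 6))*((8 + 22)/(20 - 4)) = (31*0)*((8 + 22)/(20 - 4)) = 0*(30/16) = 0*(30*(1/16)) = 0*(15/8) = 0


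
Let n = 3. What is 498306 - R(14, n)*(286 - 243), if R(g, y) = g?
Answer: 497704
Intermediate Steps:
498306 - R(14, n)*(286 - 243) = 498306 - 14*(286 - 243) = 498306 - 14*43 = 498306 - 1*602 = 498306 - 602 = 497704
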